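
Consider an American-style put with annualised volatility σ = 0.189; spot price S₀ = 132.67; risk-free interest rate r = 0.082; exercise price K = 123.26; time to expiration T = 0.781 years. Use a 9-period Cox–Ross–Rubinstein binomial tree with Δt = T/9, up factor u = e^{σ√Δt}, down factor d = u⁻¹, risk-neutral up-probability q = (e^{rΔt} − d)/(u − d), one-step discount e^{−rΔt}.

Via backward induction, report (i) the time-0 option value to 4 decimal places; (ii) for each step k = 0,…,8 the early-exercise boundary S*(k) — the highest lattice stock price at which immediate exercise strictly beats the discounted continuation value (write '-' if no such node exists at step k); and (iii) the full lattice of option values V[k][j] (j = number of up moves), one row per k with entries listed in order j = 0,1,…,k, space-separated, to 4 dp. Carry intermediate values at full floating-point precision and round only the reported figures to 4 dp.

price = 2.6459
boundary = - - - - 106.1828 112.2622 106.1828 112.2622 106.1828
tree:
2.6459
4.4205 1.2294
7.1799 2.2219 0.4339
11.2846 3.9173 0.8647 0.0873
17.0772 6.6951 1.6970 0.1954 0.0000
22.8275 10.9978 3.2643 0.4376 0.0000 0.0000
28.2663 17.0772 6.1103 0.9798 0.0000 0.0000 0.0000
33.4106 22.8275 10.9978 2.1938 0.0000 0.0000 0.0000 0.0000
38.2764 28.2663 17.0772 4.9119 0.0000 0.0000 0.0000 0.0000 0.0000
42.8786 33.4106 22.8275 10.9978 0.0000 0.0000 0.0000 0.0000 0.0000 0.0000

params: Δt=0.08678 u=1.05725 d=0.94585 q=0.55018 e^(-rΔt)=0.99291
t_9 payoffs: 42.8786 33.4106 22.8275 10.9978 0.0000 0.0000 0.0000 0.0000 0.0000 0.0000
t_8: node(8,0) S=84.9836 payoff=38.2764 vs cont=37.4024 → 38.2764 [stop]  node(8,1) S=94.9937 payoff=28.2663 vs cont=27.3923 → 28.2663 [stop]  node(8,2) S=106.1828 payoff=17.0772 vs cont=16.2033 → 17.0772 [stop]  node(8,3) S=118.6898 payoff=4.5702 vs cont=4.9119 → 4.9119 [wait]  node(8,4) S=132.6700 payoff=0.0000 vs cont=0.0000 → 0.0000 [wait]  node(8,5) S=148.2969 payoff=0.0000 vs cont=0.0000 → 0.0000 [wait]  node(8,6) S=165.7645 payoff=0.0000 vs cont=0.0000 → 0.0000 [wait]  node(8,7) S=185.2895 payoff=0.0000 vs cont=0.0000 → 0.0000 [wait]  node(8,8) S=207.1143 payoff=0.0000 vs cont=0.0000 → 0.0000 [wait]  ⇒ S*(8)=106.1828
t_7: node(7,0) S=89.8494 payoff=33.4106 vs cont=32.5367 → 33.4106 [stop]  node(7,1) S=100.4325 payoff=22.8275 vs cont=21.9535 → 22.8275 [stop]  node(7,2) S=112.2622 payoff=10.9978 vs cont=10.3104 → 10.9978 [stop]  node(7,3) S=125.4854 payoff=0.0000 vs cont=2.1938 → 2.1938 [wait]  node(7,4) S=140.2660 payoff=0.0000 vs cont=0.0000 → 0.0000 [wait]  node(7,5) S=156.7876 payoff=0.0000 vs cont=0.0000 → 0.0000 [wait]  node(7,6) S=175.2553 payoff=0.0000 vs cont=0.0000 → 0.0000 [wait]  node(7,7) S=195.8982 payoff=0.0000 vs cont=0.0000 → 0.0000 [wait]  ⇒ S*(7)=112.2622
t_6: node(6,0) S=94.9937 payoff=28.2663 vs cont=27.3923 → 28.2663 [stop]  node(6,1) S=106.1828 payoff=17.0772 vs cont=16.2033 → 17.0772 [stop]  node(6,2) S=118.6898 payoff=4.5702 vs cont=6.1103 → 6.1103 [wait]  node(6,3) S=132.6700 payoff=0.0000 vs cont=0.9798 → 0.9798 [wait]  node(6,4) S=148.2969 payoff=0.0000 vs cont=0.0000 → 0.0000 [wait]  node(6,5) S=165.7645 payoff=0.0000 vs cont=0.0000 → 0.0000 [wait]  node(6,6) S=185.2895 payoff=0.0000 vs cont=0.0000 → 0.0000 [wait]  ⇒ S*(6)=106.1828
t_5: node(5,0) S=100.4325 payoff=22.8275 vs cont=21.9535 → 22.8275 [stop]  node(5,1) S=112.2622 payoff=10.9978 vs cont=10.9651 → 10.9978 [stop]  node(5,2) S=125.4854 payoff=0.0000 vs cont=3.2643 → 3.2643 [wait]  node(5,3) S=140.2660 payoff=0.0000 vs cont=0.4376 → 0.4376 [wait]  node(5,4) S=156.7876 payoff=0.0000 vs cont=0.0000 → 0.0000 [wait]  node(5,5) S=175.2553 payoff=0.0000 vs cont=0.0000 → 0.0000 [wait]  ⇒ S*(5)=112.2622
t_4: node(4,0) S=106.1828 payoff=17.0772 vs cont=16.2033 → 17.0772 [stop]  node(4,1) S=118.6898 payoff=4.5702 vs cont=6.6951 → 6.6951 [wait]  node(4,2) S=132.6700 payoff=0.0000 vs cont=1.6970 → 1.6970 [wait]  node(4,3) S=148.2969 payoff=0.0000 vs cont=0.1954 → 0.1954 [wait]  node(4,4) S=165.7645 payoff=0.0000 vs cont=0.0000 → 0.0000 [wait]  ⇒ S*(4)=106.1828
t_3: node(3,0) S=112.2622 payoff=10.9978 vs cont=11.2846 → 11.2846 [wait]  node(3,1) S=125.4854 payoff=0.0000 vs cont=3.9173 → 3.9173 [wait]  node(3,2) S=140.2660 payoff=0.0000 vs cont=0.8647 → 0.8647 [wait]  node(3,3) S=156.7876 payoff=0.0000 vs cont=0.0873 → 0.0873 [wait]  ⇒ S*(3)=-
t_2: node(2,0) S=118.6898 payoff=4.5702 vs cont=7.1799 → 7.1799 [wait]  node(2,1) S=132.6700 payoff=0.0000 vs cont=2.2219 → 2.2219 [wait]  node(2,2) S=148.2969 payoff=0.0000 vs cont=0.4339 → 0.4339 [wait]  ⇒ S*(2)=-
t_1: node(1,0) S=125.4854 payoff=0.0000 vs cont=4.4205 → 4.4205 [wait]  node(1,1) S=140.2660 payoff=0.0000 vs cont=1.2294 → 1.2294 [wait]  ⇒ S*(1)=-
t_0: node(0,0) S=132.6700 payoff=0.0000 vs cont=2.6459 → 2.6459 [wait]  ⇒ S*(0)=-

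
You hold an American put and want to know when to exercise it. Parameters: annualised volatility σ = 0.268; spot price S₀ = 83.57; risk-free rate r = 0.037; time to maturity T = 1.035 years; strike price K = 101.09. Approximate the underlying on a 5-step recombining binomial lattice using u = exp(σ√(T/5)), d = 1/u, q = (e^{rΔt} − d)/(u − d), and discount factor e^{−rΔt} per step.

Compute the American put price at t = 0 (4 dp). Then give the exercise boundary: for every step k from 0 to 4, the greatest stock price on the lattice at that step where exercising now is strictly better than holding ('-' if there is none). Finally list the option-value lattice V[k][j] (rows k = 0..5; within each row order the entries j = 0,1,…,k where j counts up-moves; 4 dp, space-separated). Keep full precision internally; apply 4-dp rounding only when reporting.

price = 19.4597
boundary = - 73.9768 65.4849 73.9768 83.5700
tree:
19.4597
27.1132 12.1356
35.6051 18.5576 5.9256
43.1223 27.1132 10.3210 1.6387
49.7765 35.6051 17.5200 3.3093 0.0000
55.6669 43.1223 27.1132 6.6828 0.0000 0.0000

Δt=0.20700  u=1.12968  d=0.88521  q=0.50100  discount=0.99237
step 5 (expiry): payoffs max(K−S,0) = 55.6669 43.1223 27.1132 6.6828 0.0000 0.0000
step 4: (k=4,j=0): S=51.3135, (K−S)⁺=49.7765, hold=49.0052 ⇒ V=49.7765 exercise | (k=4,j=1): S=65.4849, (K−S)⁺=35.6051, hold=34.8338 ⇒ V=35.6051 exercise | (k=4,j=2): S=83.5700, (K−S)⁺=17.5200, hold=16.7487 ⇒ V=17.5200 exercise | (k=4,j=3): S=106.6497, (K−S)⁺=0.0000, hold=3.3093 ⇒ V=3.3093 continue | (k=4,j=4): S=136.1034, (K−S)⁺=0.0000, hold=0.0000 ⇒ V=0.0000 continue  boundary S*=83.5700
step 3: (k=3,j=0): S=57.9677, (K−S)⁺=43.1223, hold=42.3510 ⇒ V=43.1223 exercise | (k=3,j=1): S=73.9768, (K−S)⁺=27.1132, hold=26.3419 ⇒ V=27.1132 exercise | (k=3,j=2): S=94.4072, (K−S)⁺=6.6828, hold=10.3210 ⇒ V=10.3210 continue | (k=3,j=3): S=120.4798, (K−S)⁺=0.0000, hold=1.6387 ⇒ V=1.6387 continue  boundary S*=73.9768
step 2: (k=2,j=0): S=65.4849, (K−S)⁺=35.6051, hold=34.8338 ⇒ V=35.6051 exercise | (k=2,j=1): S=83.5700, (K−S)⁺=17.5200, hold=18.5576 ⇒ V=18.5576 continue | (k=2,j=2): S=106.6497, (K−S)⁺=0.0000, hold=5.9256 ⇒ V=5.9256 continue  boundary S*=65.4849
step 1: (k=1,j=0): S=73.9768, (K−S)⁺=27.1132, hold=26.8577 ⇒ V=27.1132 exercise | (k=1,j=1): S=94.4072, (K−S)⁺=6.6828, hold=12.1356 ⇒ V=12.1356 continue  boundary S*=73.9768
step 0: (k=0,j=0): S=83.5700, (K−S)⁺=17.5200, hold=19.4597 ⇒ V=19.4597 continue  boundary S*=-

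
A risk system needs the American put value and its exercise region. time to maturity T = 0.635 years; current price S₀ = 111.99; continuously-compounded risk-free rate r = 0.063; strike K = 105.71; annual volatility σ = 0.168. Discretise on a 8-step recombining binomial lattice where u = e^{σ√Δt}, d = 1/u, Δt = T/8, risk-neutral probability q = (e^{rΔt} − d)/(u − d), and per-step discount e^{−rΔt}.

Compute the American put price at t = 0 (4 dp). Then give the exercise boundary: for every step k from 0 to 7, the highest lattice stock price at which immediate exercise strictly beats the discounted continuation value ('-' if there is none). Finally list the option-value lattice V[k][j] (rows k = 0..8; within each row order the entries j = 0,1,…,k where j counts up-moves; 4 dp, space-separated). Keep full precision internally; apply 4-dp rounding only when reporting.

price = 2.2160
boundary = - - - - 92.6736 88.3894 92.6736 97.1654
tree:
2.2160
3.6196 1.0462
5.7461 1.8497 0.3745
8.8230 3.1898 0.7304 0.0761
13.0364 5.3315 1.4031 0.1667 0.0000
17.3206 8.5607 2.6424 0.3651 0.0000 0.0000
21.4068 13.0364 4.8443 0.7996 0.0000 0.0000 0.0000
25.3040 17.3206 8.5446 1.7511 0.0000 0.0000 0.0000 0.0000
29.0211 21.4068 13.0364 3.8350 0.0000 0.0000 0.0000 0.0000 0.0000

Δt=0.07938  u=1.04847  d=0.95377  q=0.54111  discount=0.99501
step 8 (expiry): payoffs max(K−S,0) = 29.0211 21.4068 13.0364 3.8350 0.0000 0.0000 0.0000 0.0000 0.0000
step 7: (k=7,j=0): S=80.4060, (K−S)⁺=25.3040, hold=24.7767 ⇒ V=25.3040 exercise | (k=7,j=1): S=88.3894, (K−S)⁺=17.3206, hold=16.7933 ⇒ V=17.3206 exercise | (k=7,j=2): S=97.1654, (K−S)⁺=8.5446, hold=8.0173 ⇒ V=8.5446 exercise | (k=7,j=3): S=106.8128, (K−S)⁺=0.0000, hold=1.7511 ⇒ V=1.7511 continue | (k=7,j=4): S=117.4181, (K−S)⁺=0.0000, hold=0.0000 ⇒ V=0.0000 continue | (k=7,j=5): S=129.0764, (K−S)⁺=0.0000, hold=0.0000 ⇒ V=0.0000 continue | (k=7,j=6): S=141.8922, (K−S)⁺=0.0000, hold=0.0000 ⇒ V=0.0000 continue | (k=7,j=7): S=155.9805, (K−S)⁺=0.0000, hold=0.0000 ⇒ V=0.0000 continue  boundary S*=97.1654
step 6: (k=6,j=0): S=84.3032, (K−S)⁺=21.4068, hold=20.8795 ⇒ V=21.4068 exercise | (k=6,j=1): S=92.6736, (K−S)⁺=13.0364, hold=12.5091 ⇒ V=13.0364 exercise | (k=6,j=2): S=101.8750, (K−S)⁺=3.8350, hold=4.8443 ⇒ V=4.8443 continue | (k=6,j=3): S=111.9900, (K−S)⁺=0.0000, hold=0.7996 ⇒ V=0.7996 continue | (k=6,j=4): S=123.1093, (K−S)⁺=0.0000, hold=0.0000 ⇒ V=0.0000 continue | (k=6,j=5): S=135.3327, (K−S)⁺=0.0000, hold=0.0000 ⇒ V=0.0000 continue | (k=6,j=6): S=148.7697, (K−S)⁺=0.0000, hold=0.0000 ⇒ V=0.0000 continue  boundary S*=92.6736
step 5: (k=5,j=0): S=88.3894, (K−S)⁺=17.3206, hold=16.7933 ⇒ V=17.3206 exercise | (k=5,j=1): S=97.1654, (K−S)⁺=8.5446, hold=8.5607 ⇒ V=8.5607 continue | (k=5,j=2): S=106.8128, (K−S)⁺=0.0000, hold=2.6424 ⇒ V=2.6424 continue | (k=5,j=3): S=117.4181, (K−S)⁺=0.0000, hold=0.3651 ⇒ V=0.3651 continue | (k=5,j=4): S=129.0764, (K−S)⁺=0.0000, hold=0.0000 ⇒ V=0.0000 continue | (k=5,j=5): S=141.8922, (K−S)⁺=0.0000, hold=0.0000 ⇒ V=0.0000 continue  boundary S*=88.3894
step 4: (k=4,j=0): S=92.6736, (K−S)⁺=13.0364, hold=12.5178 ⇒ V=13.0364 exercise | (k=4,j=1): S=101.8750, (K−S)⁺=3.8350, hold=5.3315 ⇒ V=5.3315 continue | (k=4,j=2): S=111.9900, (K−S)⁺=0.0000, hold=1.4031 ⇒ V=1.4031 continue | (k=4,j=3): S=123.1093, (K−S)⁺=0.0000, hold=0.1667 ⇒ V=0.1667 continue | (k=4,j=4): S=135.3327, (K−S)⁺=0.0000, hold=0.0000 ⇒ V=0.0000 continue  boundary S*=92.6736
step 3: (k=3,j=0): S=97.1654, (K−S)⁺=8.5446, hold=8.8230 ⇒ V=8.8230 continue | (k=3,j=1): S=106.8128, (K−S)⁺=0.0000, hold=3.1898 ⇒ V=3.1898 continue | (k=3,j=2): S=117.4181, (K−S)⁺=0.0000, hold=0.7304 ⇒ V=0.7304 continue | (k=3,j=3): S=129.0764, (K−S)⁺=0.0000, hold=0.0761 ⇒ V=0.0761 continue  boundary S*=-
step 2: (k=2,j=0): S=101.8750, (K−S)⁺=3.8350, hold=5.7461 ⇒ V=5.7461 continue | (k=2,j=1): S=111.9900, (K−S)⁺=0.0000, hold=1.8497 ⇒ V=1.8497 continue | (k=2,j=2): S=123.1093, (K−S)⁺=0.0000, hold=0.3745 ⇒ V=0.3745 continue  boundary S*=-
step 1: (k=1,j=0): S=106.8128, (K−S)⁺=0.0000, hold=3.6196 ⇒ V=3.6196 continue | (k=1,j=1): S=117.4181, (K−S)⁺=0.0000, hold=1.0462 ⇒ V=1.0462 continue  boundary S*=-
step 0: (k=0,j=0): S=111.9900, (K−S)⁺=0.0000, hold=2.2160 ⇒ V=2.2160 continue  boundary S*=-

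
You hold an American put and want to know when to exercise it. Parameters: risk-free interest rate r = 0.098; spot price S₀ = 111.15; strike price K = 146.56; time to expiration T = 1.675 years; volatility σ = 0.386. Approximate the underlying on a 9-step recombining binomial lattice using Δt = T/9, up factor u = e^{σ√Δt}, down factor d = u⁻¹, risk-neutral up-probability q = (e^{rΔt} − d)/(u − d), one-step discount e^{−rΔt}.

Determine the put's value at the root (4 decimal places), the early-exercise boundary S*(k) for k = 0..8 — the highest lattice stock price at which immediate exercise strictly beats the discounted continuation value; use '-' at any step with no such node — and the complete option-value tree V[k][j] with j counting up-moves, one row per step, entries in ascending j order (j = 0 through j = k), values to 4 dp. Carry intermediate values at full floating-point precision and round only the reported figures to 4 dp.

price = 38.1519
boundary = - 94.1000 79.6654 94.1000 79.6654 94.1000 79.6654 94.1000 111.1500
tree:
38.1519
52.4600 25.9626
66.8946 37.4490 16.0098
79.1150 52.4600 24.5684 8.4743
89.4608 66.8946 36.5473 14.0990 3.4486
98.2196 79.1150 52.4600 22.7800 6.3792 0.7954
105.6349 89.4608 66.8946 35.4455 11.5959 1.6650 0.0000
111.9126 98.2196 79.1150 52.4600 20.5947 3.4852 0.0000 0.0000
117.2274 105.6349 89.4608 66.8946 35.4100 7.2953 0.0000 0.0000 0.0000
121.7269 111.9126 98.2196 79.1150 52.4600 15.2707 0.0000 0.0000 0.0000 0.0000

Δt=0.18611, u=1.18119, d=0.84660, q=0.51348, disc=e^(-rΔt)=0.98193
k=9 terminal: V=max(K-S,0) → 121.7269 111.9126 98.2196 79.1150 52.4600 15.2707 0.0000 0.0000 0.0000 0.0000
k=8: j=0 S=29.3326 intr=117.2274 cont=114.5786 V=117.2274[EX]; j=1 S=40.9251 intr=105.6349 cont=102.9860 V=105.6349[EX]; j=2 S=57.0992 intr=89.4608 cont=86.8120 V=89.4608[EX]; j=3 S=79.6654 intr=66.8946 cont=64.2457 V=66.8946[EX]; j=4 S=111.1500 intr=35.4100 cont=32.7611 V=35.4100[EX]; j=5 S=155.0777 intr=0.0000 cont=7.2953 V=7.2953[hold]; j=6 S=216.3660 intr=0.0000 cont=0.0000 V=0.0000[hold]; j=7 S=301.8762 intr=0.0000 cont=0.0000 V=0.0000[hold]; j=8 S=421.1808 intr=0.0000 cont=0.0000 V=0.0000[hold]  S*(8)=111.1500
k=7: j=0 S=34.6474 intr=111.9126 cont=109.2638 V=111.9126[EX]; j=1 S=48.3404 intr=98.2196 cont=95.5708 V=98.2196[EX]; j=2 S=67.4450 intr=79.1150 cont=76.4661 V=79.1150[EX]; j=3 S=94.1000 intr=52.4600 cont=49.8111 V=52.4600[EX]; j=4 S=131.2893 intr=15.2707 cont=20.5947 V=20.5947[hold]; j=5 S=183.1762 intr=0.0000 cont=3.4852 V=3.4852[hold]; j=6 S=255.5694 intr=0.0000 cont=0.0000 V=0.0000[hold]; j=7 S=356.5732 intr=0.0000 cont=0.0000 V=0.0000[hold]  S*(7)=94.1000
k=6: j=0 S=40.9251 intr=105.6349 cont=102.9860 V=105.6349[EX]; j=1 S=57.0992 intr=89.4608 cont=86.8120 V=89.4608[EX]; j=2 S=79.6654 intr=66.8946 cont=64.2457 V=66.8946[EX]; j=3 S=111.1500 intr=35.4100 cont=35.4455 V=35.4455[hold]; j=4 S=155.0777 intr=0.0000 cont=11.5959 V=11.5959[hold]; j=5 S=216.3660 intr=0.0000 cont=1.6650 V=1.6650[hold]; j=6 S=301.8762 intr=0.0000 cont=0.0000 V=0.0000[hold]  S*(6)=79.6654
k=5: j=0 S=48.3404 intr=98.2196 cont=95.5708 V=98.2196[EX]; j=1 S=67.4450 intr=79.1150 cont=76.4661 V=79.1150[EX]; j=2 S=94.1000 intr=52.4600 cont=49.8290 V=52.4600[EX]; j=3 S=131.2893 intr=15.2707 cont=22.7800 V=22.7800[hold]; j=4 S=183.1762 intr=0.0000 cont=6.3792 V=6.3792[hold]; j=5 S=255.5694 intr=0.0000 cont=0.7954 V=0.7954[hold]  S*(5)=94.1000
k=4: j=0 S=57.0992 intr=89.4608 cont=86.8120 V=89.4608[EX]; j=1 S=79.6654 intr=66.8946 cont=64.2457 V=66.8946[EX]; j=2 S=111.1500 intr=35.4100 cont=36.5473 V=36.5473[hold]; j=3 S=155.0777 intr=0.0000 cont=14.0990 V=14.0990[hold]; j=4 S=216.3660 intr=0.0000 cont=3.4486 V=3.4486[hold]  S*(4)=79.6654
k=3: j=0 S=67.4450 intr=79.1150 cont=76.4661 V=79.1150[EX]; j=1 S=94.1000 intr=52.4600 cont=50.3846 V=52.4600[EX]; j=2 S=131.2893 intr=15.2707 cont=24.5684 V=24.5684[hold]; j=3 S=183.1762 intr=0.0000 cont=8.4743 V=8.4743[hold]  S*(3)=94.1000
k=2: j=0 S=79.6654 intr=66.8946 cont=64.2457 V=66.8946[EX]; j=1 S=111.1500 intr=35.4100 cont=37.4490 V=37.4490[hold]; j=2 S=155.0777 intr=0.0000 cont=16.0098 V=16.0098[hold]  S*(2)=79.6654
k=1: j=0 S=94.1000 intr=52.4600 cont=50.8392 V=52.4600[EX]; j=1 S=131.2893 intr=15.2707 cont=25.9626 V=25.9626[hold]  S*(1)=94.1000
k=0: j=0 S=111.1500 intr=35.4100 cont=38.1519 V=38.1519[hold]  S*(0)=-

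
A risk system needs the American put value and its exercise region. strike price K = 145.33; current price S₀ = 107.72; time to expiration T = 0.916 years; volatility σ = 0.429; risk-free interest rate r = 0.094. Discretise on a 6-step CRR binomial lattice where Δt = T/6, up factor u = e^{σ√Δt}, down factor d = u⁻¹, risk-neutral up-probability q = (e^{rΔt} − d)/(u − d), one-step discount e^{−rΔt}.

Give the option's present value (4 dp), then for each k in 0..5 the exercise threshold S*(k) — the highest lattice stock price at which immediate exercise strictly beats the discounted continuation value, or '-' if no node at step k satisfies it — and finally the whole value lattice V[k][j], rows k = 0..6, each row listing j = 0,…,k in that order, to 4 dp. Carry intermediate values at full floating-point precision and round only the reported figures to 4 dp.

price = 39.2071
boundary = - 91.0960 77.0375 91.0960 107.7200 91.0960
tree:
39.2071
54.2340 25.3775
68.2925 38.0274 13.5154
80.1814 54.2340 22.9892 4.4733
90.2355 68.2925 37.6100 9.0961 0.0000
98.7380 80.1814 54.2340 18.4960 0.0000 0.0000
105.9284 90.2355 68.2925 37.6100 0.0000 0.0000 0.0000

Δt=0.15267  u=1.18249  d=0.84567  q=0.50111  discount=0.98575
step 6 (expiry): payoffs max(K−S,0) = 105.9284 90.2355 68.2925 37.6100 0.0000 0.0000 0.0000
step 5: (k=5,j=0): S=46.5920, (K−S)⁺=98.7380, hold=96.6673 ⇒ V=98.7380 exercise | (k=5,j=1): S=65.1486, (K−S)⁺=80.1814, hold=78.1107 ⇒ V=80.1814 exercise | (k=5,j=2): S=91.0960, (K−S)⁺=54.2340, hold=52.1633 ⇒ V=54.2340 exercise | (k=5,j=3): S=127.3777, (K−S)⁺=17.9523, hold=18.4960 ⇒ V=18.4960 continue | (k=5,j=4): S=178.1097, (K−S)⁺=0.0000, hold=0.0000 ⇒ V=0.0000 continue | (k=5,j=5): S=249.0471, (K−S)⁺=0.0000, hold=0.0000 ⇒ V=0.0000 continue  boundary S*=91.0960
step 4: (k=4,j=0): S=55.0945, (K−S)⁺=90.2355, hold=88.1648 ⇒ V=90.2355 exercise | (k=4,j=1): S=77.0375, (K−S)⁺=68.2925, hold=66.2218 ⇒ V=68.2925 exercise | (k=4,j=2): S=107.7200, (K−S)⁺=37.6100, hold=35.8079 ⇒ V=37.6100 exercise | (k=4,j=3): S=150.6227, (K−S)⁺=0.0000, hold=9.0961 ⇒ V=9.0961 continue | (k=4,j=4): S=210.6127, (K−S)⁺=0.0000, hold=0.0000 ⇒ V=0.0000 continue  boundary S*=107.7200
step 3: (k=3,j=0): S=65.1486, (K−S)⁺=80.1814, hold=78.1107 ⇒ V=80.1814 exercise | (k=3,j=1): S=91.0960, (K−S)⁺=54.2340, hold=52.1633 ⇒ V=54.2340 exercise | (k=3,j=2): S=127.3777, (K−S)⁺=17.9523, hold=22.9892 ⇒ V=22.9892 continue | (k=3,j=3): S=178.1097, (K−S)⁺=0.0000, hold=4.4733 ⇒ V=4.4733 continue  boundary S*=91.0960
step 2: (k=2,j=0): S=77.0375, (K−S)⁺=68.2925, hold=66.2218 ⇒ V=68.2925 exercise | (k=2,j=1): S=107.7200, (K−S)⁺=37.6100, hold=38.0274 ⇒ V=38.0274 continue | (k=2,j=2): S=150.6227, (K−S)⁺=0.0000, hold=13.5154 ⇒ V=13.5154 continue  boundary S*=77.0375
step 1: (k=1,j=0): S=91.0960, (K−S)⁺=54.2340, hold=52.3695 ⇒ V=54.2340 exercise | (k=1,j=1): S=127.3777, (K−S)⁺=17.9523, hold=25.3775 ⇒ V=25.3775 continue  boundary S*=91.0960
step 0: (k=0,j=0): S=107.7200, (K−S)⁺=37.6100, hold=39.2071 ⇒ V=39.2071 continue  boundary S*=-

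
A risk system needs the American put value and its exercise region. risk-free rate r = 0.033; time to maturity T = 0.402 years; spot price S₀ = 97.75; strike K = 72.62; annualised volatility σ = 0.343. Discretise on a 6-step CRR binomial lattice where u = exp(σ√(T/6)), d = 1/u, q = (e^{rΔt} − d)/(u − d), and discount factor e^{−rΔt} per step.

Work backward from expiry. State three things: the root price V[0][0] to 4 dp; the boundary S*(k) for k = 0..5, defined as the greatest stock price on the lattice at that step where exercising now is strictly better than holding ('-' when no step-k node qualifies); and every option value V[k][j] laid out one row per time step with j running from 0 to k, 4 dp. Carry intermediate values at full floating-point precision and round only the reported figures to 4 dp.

price = 0.6777
boundary = - - - - - 62.7085
tree:
0.6777
1.1987 0.1392
2.0936 0.2736 0.0000
3.5989 0.5380 0.0000 0.0000
6.0585 1.0579 0.0000 0.0000 0.0000
9.9115 2.0799 0.0000 0.0000 0.0000 0.0000
15.2390 4.0894 0.0000 0.0000 0.0000 0.0000 0.0000

Δt=0.06700  u=1.09284  d=0.91504  q=0.49027  discount=0.99779
step 6 (expiry): payoffs max(K−S,0) = 15.2390 4.0894 0.0000 0.0000 0.0000 0.0000 0.0000
step 5: (k=5,j=0): S=62.7085, (K−S)⁺=9.9115, hold=9.7511 ⇒ V=9.9115 exercise | (k=5,j=1): S=74.8932, (K−S)⁺=0.0000, hold=2.0799 ⇒ V=2.0799 continue | (k=5,j=2): S=89.4455, (K−S)⁺=0.0000, hold=0.0000 ⇒ V=0.0000 continue | (k=5,j=3): S=106.8255, (K−S)⁺=0.0000, hold=0.0000 ⇒ V=0.0000 continue | (k=5,j=4): S=127.5825, (K−S)⁺=0.0000, hold=0.0000 ⇒ V=0.0000 continue | (k=5,j=5): S=152.3728, (K−S)⁺=0.0000, hold=0.0000 ⇒ V=0.0000 continue  boundary S*=62.7085
step 4: (k=4,j=0): S=68.5306, (K−S)⁺=4.0894, hold=6.0585 ⇒ V=6.0585 continue | (k=4,j=1): S=81.8466, (K−S)⁺=0.0000, hold=1.0579 ⇒ V=1.0579 continue | (k=4,j=2): S=97.7500, (K−S)⁺=0.0000, hold=0.0000 ⇒ V=0.0000 continue | (k=4,j=3): S=116.7436, (K−S)⁺=0.0000, hold=0.0000 ⇒ V=0.0000 continue | (k=4,j=4): S=139.4278, (K−S)⁺=0.0000, hold=0.0000 ⇒ V=0.0000 continue  boundary S*=-
step 3: (k=3,j=0): S=74.8932, (K−S)⁺=0.0000, hold=3.5989 ⇒ V=3.5989 continue | (k=3,j=1): S=89.4455, (K−S)⁺=0.0000, hold=0.5380 ⇒ V=0.5380 continue | (k=3,j=2): S=106.8255, (K−S)⁺=0.0000, hold=0.0000 ⇒ V=0.0000 continue | (k=3,j=3): S=127.5825, (K−S)⁺=0.0000, hold=0.0000 ⇒ V=0.0000 continue  boundary S*=-
step 2: (k=2,j=0): S=81.8466, (K−S)⁺=0.0000, hold=2.0936 ⇒ V=2.0936 continue | (k=2,j=1): S=97.7500, (K−S)⁺=0.0000, hold=0.2736 ⇒ V=0.2736 continue | (k=2,j=2): S=116.7436, (K−S)⁺=0.0000, hold=0.0000 ⇒ V=0.0000 continue  boundary S*=-
step 1: (k=1,j=0): S=89.4455, (K−S)⁺=0.0000, hold=1.1987 ⇒ V=1.1987 continue | (k=1,j=1): S=106.8255, (K−S)⁺=0.0000, hold=0.1392 ⇒ V=0.1392 continue  boundary S*=-
step 0: (k=0,j=0): S=97.7500, (K−S)⁺=0.0000, hold=0.6777 ⇒ V=0.6777 continue  boundary S*=-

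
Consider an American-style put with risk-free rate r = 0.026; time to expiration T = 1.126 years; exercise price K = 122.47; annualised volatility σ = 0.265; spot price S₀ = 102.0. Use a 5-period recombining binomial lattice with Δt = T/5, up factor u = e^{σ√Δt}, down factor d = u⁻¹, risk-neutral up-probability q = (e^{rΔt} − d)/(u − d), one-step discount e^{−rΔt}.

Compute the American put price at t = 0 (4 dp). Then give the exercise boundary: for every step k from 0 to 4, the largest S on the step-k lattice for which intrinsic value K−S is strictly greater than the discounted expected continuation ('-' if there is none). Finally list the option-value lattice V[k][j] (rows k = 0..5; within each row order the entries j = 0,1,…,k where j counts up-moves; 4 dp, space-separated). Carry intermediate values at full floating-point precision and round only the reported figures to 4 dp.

price = 23.6871
boundary = - - 79.3176 89.9466 102.0000
tree:
23.6871
32.7068 14.6527
43.1524 22.3072 6.9207
52.5254 32.5234 12.0204 1.7355
60.7908 43.1524 20.4700 3.4357 0.0000
68.0794 52.5254 32.5234 6.8014 0.0000 0.0000

Δt=0.22520  u=1.13401  d=0.88183  q=0.49189  discount=0.99416
step 5 (expiry): payoffs max(K−S,0) = 68.0794 52.5254 32.5234 6.8014 0.0000 0.0000
step 4: (k=4,j=0): S=61.6792, (K−S)⁺=60.7908, hold=60.0758 ⇒ V=60.7908 exercise | (k=4,j=1): S=79.3176, (K−S)⁺=43.1524, hold=42.4374 ⇒ V=43.1524 exercise | (k=4,j=2): S=102.0000, (K−S)⁺=20.4700, hold=19.7550 ⇒ V=20.4700 exercise | (k=4,j=3): S=131.1689, (K−S)⁺=0.0000, hold=3.4357 ⇒ V=3.4357 continue | (k=4,j=4): S=168.6791, (K−S)⁺=0.0000, hold=0.0000 ⇒ V=0.0000 continue  boundary S*=102.0000
step 3: (k=3,j=0): S=69.9446, (K−S)⁺=52.5254, hold=51.8104 ⇒ V=52.5254 exercise | (k=3,j=1): S=89.9466, (K−S)⁺=32.5234, hold=31.8084 ⇒ V=32.5234 exercise | (k=3,j=2): S=115.6686, (K−S)⁺=6.8014, hold=12.0204 ⇒ V=12.0204 continue | (k=3,j=3): S=148.7463, (K−S)⁺=0.0000, hold=1.7355 ⇒ V=1.7355 continue  boundary S*=89.9466
step 2: (k=2,j=0): S=79.3176, (K−S)⁺=43.1524, hold=42.4374 ⇒ V=43.1524 exercise | (k=2,j=1): S=102.0000, (K−S)⁺=20.4700, hold=22.3072 ⇒ V=22.3072 continue | (k=2,j=2): S=131.1689, (K−S)⁺=0.0000, hold=6.9207 ⇒ V=6.9207 continue  boundary S*=79.3176
step 1: (k=1,j=0): S=89.9466, (K−S)⁺=32.5234, hold=32.7068 ⇒ V=32.7068 continue | (k=1,j=1): S=115.6686, (K−S)⁺=6.8014, hold=14.6527 ⇒ V=14.6527 continue  boundary S*=-
step 0: (k=0,j=0): S=102.0000, (K−S)⁺=20.4700, hold=23.6871 ⇒ V=23.6871 continue  boundary S*=-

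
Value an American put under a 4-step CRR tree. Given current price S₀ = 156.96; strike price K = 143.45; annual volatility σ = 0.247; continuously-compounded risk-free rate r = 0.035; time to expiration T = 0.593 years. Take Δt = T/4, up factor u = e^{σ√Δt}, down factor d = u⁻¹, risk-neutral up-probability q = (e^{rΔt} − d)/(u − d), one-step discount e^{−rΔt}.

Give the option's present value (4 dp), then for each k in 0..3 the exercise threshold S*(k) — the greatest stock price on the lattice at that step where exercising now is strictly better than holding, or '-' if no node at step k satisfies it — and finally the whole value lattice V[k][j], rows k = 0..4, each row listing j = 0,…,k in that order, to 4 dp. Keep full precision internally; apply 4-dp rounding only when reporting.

price = 5.5420
boundary = - - - 117.9997
tree:
5.5420
9.5502 1.6476
15.9532 3.3361 0.0000
25.4503 6.7549 0.0000 0.0000
36.1553 13.6772 0.0000 0.0000 0.0000

Δt=0.14825, u=1.09977, d=0.90928, q=0.50355, disc=e^(-rΔt)=0.99482
k=4 terminal: V=max(K-S,0) → 36.1553 13.6772 0.0000 0.0000 0.0000
k=3: j=0 S=117.9997 intr=25.4503 cont=24.7079 V=25.4503[EX]; j=1 S=142.7205 intr=0.7295 cont=6.7549 V=6.7549[hold]; j=2 S=172.6202 intr=0.0000 cont=0.0000 V=0.0000[hold]; j=3 S=208.7840 intr=0.0000 cont=0.0000 V=0.0000[hold]  S*(3)=117.9997
k=2: j=0 S=129.7728 intr=13.6772 cont=15.9532 V=15.9532[hold]; j=1 S=156.9600 intr=0.0000 cont=3.3361 V=3.3361[hold]; j=2 S=189.8429 intr=0.0000 cont=0.0000 V=0.0000[hold]  S*(2)=-
k=1: j=0 S=142.7205 intr=0.7295 cont=9.5502 V=9.5502[hold]; j=1 S=172.6202 intr=0.0000 cont=1.6476 V=1.6476[hold]  S*(1)=-
k=0: j=0 S=156.9600 intr=0.0000 cont=5.5420 V=5.5420[hold]  S*(0)=-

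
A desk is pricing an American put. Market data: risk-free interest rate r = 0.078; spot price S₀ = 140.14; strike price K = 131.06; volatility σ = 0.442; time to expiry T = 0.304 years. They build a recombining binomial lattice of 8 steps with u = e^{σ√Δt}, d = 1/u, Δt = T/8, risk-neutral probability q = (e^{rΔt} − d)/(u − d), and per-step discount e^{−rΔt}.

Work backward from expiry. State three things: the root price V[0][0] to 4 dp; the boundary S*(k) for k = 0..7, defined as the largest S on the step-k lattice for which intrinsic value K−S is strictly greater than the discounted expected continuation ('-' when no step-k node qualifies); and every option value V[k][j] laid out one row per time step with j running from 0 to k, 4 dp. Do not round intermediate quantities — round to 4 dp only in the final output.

Δt=0.03800  u=1.08998  d=0.91745  q=0.49568  discount=0.99704
step 8 (expiry): payoffs max(K−S,0) = 60.7194 47.4911 31.7749 13.1032 0.0000 0.0000 0.0000 0.0000 0.0000
step 7: (k=7,j=0): S=76.6700, (K−S)⁺=54.3900, hold=54.0021 ⇒ V=54.3900 exercise | (k=7,j=1): S=91.0887, (K−S)⁺=39.9713, hold=39.5834 ⇒ V=39.9713 exercise | (k=7,j=2): S=108.2190, (K−S)⁺=22.8410, hold=22.4531 ⇒ V=22.8410 exercise | (k=7,j=3): S=128.5709, (K−S)⁺=2.4891, hold=6.5887 ⇒ V=6.5887 continue | (k=7,j=4): S=152.7502, (K−S)⁺=0.0000, hold=0.0000 ⇒ V=0.0000 continue | (k=7,j=5): S=181.4766, (K−S)⁺=0.0000, hold=0.0000 ⇒ V=0.0000 continue | (k=7,j=6): S=215.6055, (K−S)⁺=0.0000, hold=0.0000 ⇒ V=0.0000 continue | (k=7,j=7): S=256.1527, (K−S)⁺=0.0000, hold=0.0000 ⇒ V=0.0000 continue  boundary S*=108.2190
step 6: (k=6,j=0): S=83.5689, (K−S)⁺=47.4911, hold=47.1032 ⇒ V=47.4911 exercise | (k=6,j=1): S=99.2851, (K−S)⁺=31.7749, hold=31.3870 ⇒ V=31.7749 exercise | (k=6,j=2): S=117.9568, (K−S)⁺=13.1032, hold=14.7413 ⇒ V=14.7413 continue | (k=6,j=3): S=140.1400, (K−S)⁺=0.0000, hold=3.3130 ⇒ V=3.3130 continue | (k=6,j=4): S=166.4950, (K−S)⁺=0.0000, hold=0.0000 ⇒ V=0.0000 continue | (k=6,j=5): S=197.8064, (K−S)⁺=0.0000, hold=0.0000 ⇒ V=0.0000 continue | (k=6,j=6): S=235.0062, (K−S)⁺=0.0000, hold=0.0000 ⇒ V=0.0000 continue  boundary S*=99.2851
step 5: (k=5,j=0): S=91.0887, (K−S)⁺=39.9713, hold=39.5834 ⇒ V=39.9713 exercise | (k=5,j=1): S=108.2190, (K−S)⁺=22.8410, hold=23.2627 ⇒ V=23.2627 continue | (k=5,j=2): S=128.5709, (K−S)⁺=2.4891, hold=9.0497 ⇒ V=9.0497 continue | (k=5,j=3): S=152.7502, (K−S)⁺=0.0000, hold=1.6659 ⇒ V=1.6659 continue | (k=5,j=4): S=181.4766, (K−S)⁺=0.0000, hold=0.0000 ⇒ V=0.0000 continue | (k=5,j=5): S=215.6055, (K−S)⁺=0.0000, hold=0.0000 ⇒ V=0.0000 continue  boundary S*=91.0887
step 4: (k=4,j=0): S=99.2851, (K−S)⁺=31.7749, hold=31.5954 ⇒ V=31.7749 exercise | (k=4,j=1): S=117.9568, (K−S)⁺=13.1032, hold=16.1696 ⇒ V=16.1696 continue | (k=4,j=2): S=140.1400, (K−S)⁺=0.0000, hold=5.3737 ⇒ V=5.3737 continue | (k=4,j=3): S=166.4950, (K−S)⁺=0.0000, hold=0.8376 ⇒ V=0.8376 continue | (k=4,j=4): S=197.8064, (K−S)⁺=0.0000, hold=0.0000 ⇒ V=0.0000 continue  boundary S*=99.2851
step 3: (k=3,j=0): S=108.2190, (K−S)⁺=22.8410, hold=23.9686 ⇒ V=23.9686 continue | (k=3,j=1): S=128.5709, (K−S)⁺=2.4891, hold=10.7863 ⇒ V=10.7863 continue | (k=3,j=2): S=152.7502, (K−S)⁺=0.0000, hold=3.1161 ⇒ V=3.1161 continue | (k=3,j=3): S=181.4766, (K−S)⁺=0.0000, hold=0.4212 ⇒ V=0.4212 continue  boundary S*=-
step 2: (k=2,j=0): S=117.9568, (K−S)⁺=13.1032, hold=17.3828 ⇒ V=17.3828 continue | (k=2,j=1): S=140.1400, (K−S)⁺=0.0000, hold=6.9637 ⇒ V=6.9637 continue | (k=2,j=2): S=166.4950, (K−S)⁺=0.0000, hold=1.7750 ⇒ V=1.7750 continue  boundary S*=-
step 1: (k=1,j=0): S=128.5709, (K−S)⁺=2.4891, hold=12.1821 ⇒ V=12.1821 continue | (k=1,j=1): S=152.7502, (K−S)⁺=0.0000, hold=4.3788 ⇒ V=4.3788 continue  boundary S*=-
step 0: (k=0,j=0): S=140.1400, (K−S)⁺=0.0000, hold=8.2896 ⇒ V=8.2896 continue  boundary S*=-

price = 8.2896
boundary = - - - - 99.2851 91.0887 99.2851 108.2190
tree:
8.2896
12.1821 4.3788
17.3828 6.9637 1.7750
23.9686 10.7863 3.1161 0.4212
31.7749 16.1696 5.3737 0.8376 0.0000
39.9713 23.2627 9.0497 1.6659 0.0000 0.0000
47.4911 31.7749 14.7413 3.3130 0.0000 0.0000 0.0000
54.3900 39.9713 22.8410 6.5887 0.0000 0.0000 0.0000 0.0000
60.7194 47.4911 31.7749 13.1032 0.0000 0.0000 0.0000 0.0000 0.0000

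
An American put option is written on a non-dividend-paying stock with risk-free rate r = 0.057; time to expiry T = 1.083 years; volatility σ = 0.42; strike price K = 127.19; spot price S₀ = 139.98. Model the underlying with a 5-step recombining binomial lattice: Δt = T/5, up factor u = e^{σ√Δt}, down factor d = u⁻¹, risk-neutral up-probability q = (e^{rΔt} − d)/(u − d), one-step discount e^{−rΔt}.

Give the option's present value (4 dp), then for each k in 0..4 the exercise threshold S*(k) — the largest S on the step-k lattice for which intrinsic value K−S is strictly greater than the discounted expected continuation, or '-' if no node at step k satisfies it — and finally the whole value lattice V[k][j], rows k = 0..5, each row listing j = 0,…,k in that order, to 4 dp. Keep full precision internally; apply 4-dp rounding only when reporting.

price = 14.9647
boundary = - - - 77.8740 94.6855
tree:
14.9647
23.1044 6.6322
34.5105 11.4830 1.6077
49.3160 19.5419 3.1475 0.0000
63.1427 32.5045 6.1620 0.0000 0.0000
74.5144 49.3160 12.0636 0.0000 0.0000 0.0000

Δt=0.21660, u=1.21588, d=0.82245, q=0.48286, disc=e^(-rΔt)=0.98773
k=5 terminal: V=max(K-S,0) → 74.5144 49.3160 12.0636 0.0000 0.0000 0.0000
k=4: j=0 S=64.0473 intr=63.1427 cont=61.5820 V=63.1427[EX]; j=1 S=94.6855 intr=32.5045 cont=30.9438 V=32.5045[EX]; j=2 S=139.9800 intr=0.0000 cont=6.1620 V=6.1620[hold]; j=3 S=206.9419 intr=0.0000 cont=0.0000 V=0.0000[hold]; j=4 S=305.9362 intr=0.0000 cont=0.0000 V=0.0000[hold]  S*(4)=94.6855
k=3: j=0 S=77.8740 intr=49.3160 cont=47.7554 V=49.3160[EX]; j=1 S=115.1264 intr=12.0636 cont=19.5419 V=19.5419[hold]; j=2 S=170.1991 intr=0.0000 cont=3.1475 V=3.1475[hold]; j=3 S=251.6168 intr=0.0000 cont=0.0000 V=0.0000[hold]  S*(3)=77.8740
k=2: j=0 S=94.6855 intr=32.5045 cont=34.5105 V=34.5105[hold]; j=1 S=139.9800 intr=0.0000 cont=11.4830 V=11.4830[hold]; j=2 S=206.9419 intr=0.0000 cont=1.6077 V=1.6077[hold]  S*(2)=-
k=1: j=0 S=115.1264 intr=12.0636 cont=23.1044 V=23.1044[hold]; j=1 S=170.1991 intr=0.0000 cont=6.6322 V=6.6322[hold]  S*(1)=-
k=0: j=0 S=139.9800 intr=0.0000 cont=14.9647 V=14.9647[hold]  S*(0)=-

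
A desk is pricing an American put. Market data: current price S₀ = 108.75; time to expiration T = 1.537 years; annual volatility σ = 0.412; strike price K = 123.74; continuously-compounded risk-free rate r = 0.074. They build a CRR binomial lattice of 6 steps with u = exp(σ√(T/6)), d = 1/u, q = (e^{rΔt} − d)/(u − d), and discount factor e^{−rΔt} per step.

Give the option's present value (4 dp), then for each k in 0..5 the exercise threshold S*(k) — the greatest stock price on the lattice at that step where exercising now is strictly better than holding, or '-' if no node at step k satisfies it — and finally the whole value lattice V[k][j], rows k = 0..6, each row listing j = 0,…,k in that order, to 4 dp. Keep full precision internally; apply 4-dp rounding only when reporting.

Δt=0.25617, u=1.23186, d=0.81178, q=0.49361, disc=e^(-rΔt)=0.98122
k=6 terminal: V=max(K-S,0) → 92.6184 76.5137 52.0751 14.9900 0.0000 0.0000 0.0000
k=5: j=0 S=38.3374 intr=85.4026 cont=83.0790 V=85.4026[EX]; j=1 S=58.1762 intr=65.5638 cont=63.2402 V=65.5638[EX]; j=2 S=88.2811 intr=35.4589 cont=33.1353 V=35.4589[EX]; j=3 S=133.9648 intr=0.0000 cont=7.4482 V=7.4482[hold]; j=4 S=203.2887 intr=0.0000 cont=0.0000 V=0.0000[hold]; j=5 S=308.4864 intr=0.0000 cont=0.0000 V=0.0000[hold]  S*(5)=88.2811
k=4: j=0 S=47.2263 intr=76.5137 cont=74.1901 V=76.5137[EX]; j=1 S=71.6649 intr=52.0751 cont=49.7515 V=52.0751[EX]; j=2 S=108.7500 intr=14.9900 cont=21.2262 V=21.2262[hold]; j=3 S=165.0258 intr=0.0000 cont=3.7009 V=3.7009[hold]; j=4 S=250.4232 intr=0.0000 cont=0.0000 V=0.0000[hold]  S*(4)=71.6649
k=3: j=0 S=58.1762 intr=65.5638 cont=63.2402 V=65.5638[EX]; j=1 S=88.2811 intr=35.4589 cont=36.1558 V=36.1558[hold]; j=2 S=133.9648 intr=0.0000 cont=12.3393 V=12.3393[hold]; j=3 S=203.2887 intr=0.0000 cont=1.8389 V=1.8389[hold]  S*(3)=58.1762
k=2: j=0 S=71.6649 intr=52.0751 cont=50.0891 V=52.0751[EX]; j=1 S=108.7500 intr=14.9900 cont=23.9415 V=23.9415[hold]; j=2 S=165.0258 intr=0.0000 cont=7.0218 V=7.0218[hold]  S*(2)=71.6649
k=1: j=0 S=88.2811 intr=35.4589 cont=37.4709 V=37.4709[hold]; j=1 S=133.9648 intr=0.0000 cont=15.2970 V=15.2970[hold]  S*(1)=-
k=0: j=0 S=108.7500 intr=14.9900 cont=26.0275 V=26.0275[hold]  S*(0)=-

price = 26.0275
boundary = - - 71.6649 58.1762 71.6649 88.2811
tree:
26.0275
37.4709 15.2970
52.0751 23.9415 7.0218
65.5638 36.1558 12.3393 1.8389
76.5137 52.0751 21.2262 3.7009 0.0000
85.4026 65.5638 35.4589 7.4482 0.0000 0.0000
92.6184 76.5137 52.0751 14.9900 0.0000 0.0000 0.0000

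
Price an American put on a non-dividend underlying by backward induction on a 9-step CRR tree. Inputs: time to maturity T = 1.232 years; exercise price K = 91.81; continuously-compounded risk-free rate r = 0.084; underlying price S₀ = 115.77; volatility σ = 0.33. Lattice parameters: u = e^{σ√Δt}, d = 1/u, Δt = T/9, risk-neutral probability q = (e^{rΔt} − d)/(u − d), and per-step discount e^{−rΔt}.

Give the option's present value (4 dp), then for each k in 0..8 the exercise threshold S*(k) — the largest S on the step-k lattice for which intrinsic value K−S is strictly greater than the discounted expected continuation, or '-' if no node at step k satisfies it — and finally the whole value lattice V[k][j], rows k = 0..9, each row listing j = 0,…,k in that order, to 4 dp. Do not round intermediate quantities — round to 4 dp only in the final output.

price = 3.9212
boundary = - - - - - 62.8738 71.0387 62.8738 71.0387
tree:
3.9212
6.2152 1.8637
9.6017 3.1874 0.6675
14.3944 5.3348 1.2506 0.1372
20.8320 8.6965 2.3106 0.2873 0.0000
28.9362 13.7197 4.1937 0.6013 0.0000 0.0000
36.1626 20.7713 7.4325 1.2588 0.0000 0.0000 0.0000
42.5585 28.9362 12.7405 2.6350 0.0000 0.0000 0.0000 0.0000
48.2192 36.1626 20.7713 5.5158 0.0000 0.0000 0.0000 0.0000 0.0000
53.2294 42.5585 28.9362 11.5461 0.0000 0.0000 0.0000 0.0000 0.0000 0.0000

Δt=0.13689  u=1.12986  d=0.88506  q=0.51676  discount=0.98857
step 9 (expiry): payoffs max(K−S,0) = 53.2294 42.5585 28.9362 11.5461 0.0000 0.0000 0.0000 0.0000 0.0000 0.0000
step 8: (k=8,j=0): S=43.5908, (K−S)⁺=48.2192, hold=47.1696 ⇒ V=48.2192 exercise | (k=8,j=1): S=55.6474, (K−S)⁺=36.1626, hold=35.1130 ⇒ V=36.1626 exercise | (k=8,j=2): S=71.0387, (K−S)⁺=20.7713, hold=19.7216 ⇒ V=20.7713 exercise | (k=8,j=3): S=90.6871, (K−S)⁺=1.1229, hold=5.5158 ⇒ V=5.5158 continue | (k=8,j=4): S=115.7700, (K−S)⁺=0.0000, hold=0.0000 ⇒ V=0.0000 continue | (k=8,j=5): S=147.7905, (K−S)⁺=0.0000, hold=0.0000 ⇒ V=0.0000 continue | (k=8,j=6): S=188.6674, (K−S)⁺=0.0000, hold=0.0000 ⇒ V=0.0000 continue | (k=8,j=7): S=240.8503, (K−S)⁺=0.0000, hold=0.0000 ⇒ V=0.0000 continue | (k=8,j=8): S=307.4664, (K−S)⁺=0.0000, hold=0.0000 ⇒ V=0.0000 continue  boundary S*=71.0387
step 7: (k=7,j=0): S=49.2515, (K−S)⁺=42.5585, hold=41.5088 ⇒ V=42.5585 exercise | (k=7,j=1): S=62.8738, (K−S)⁺=28.9362, hold=27.8865 ⇒ V=28.9362 exercise | (k=7,j=2): S=80.2639, (K−S)⁺=11.5461, hold=12.7405 ⇒ V=12.7405 continue | (k=7,j=3): S=102.4639, (K−S)⁺=0.0000, hold=2.6350 ⇒ V=2.6350 continue | (k=7,j=4): S=130.8041, (K−S)⁺=0.0000, hold=0.0000 ⇒ V=0.0000 continue | (k=7,j=5): S=166.9828, (K−S)⁺=0.0000, hold=0.0000 ⇒ V=0.0000 continue | (k=7,j=6): S=213.1680, (K−S)⁺=0.0000, hold=0.0000 ⇒ V=0.0000 continue | (k=7,j=7): S=272.1275, (K−S)⁺=0.0000, hold=0.0000 ⇒ V=0.0000 continue  boundary S*=62.8738
step 6: (k=6,j=0): S=55.6474, (K−S)⁺=36.1626, hold=35.1130 ⇒ V=36.1626 exercise | (k=6,j=1): S=71.0387, (K−S)⁺=20.7713, hold=20.3318 ⇒ V=20.7713 exercise | (k=6,j=2): S=90.6871, (K−S)⁺=1.1229, hold=7.4325 ⇒ V=7.4325 continue | (k=6,j=3): S=115.7700, (K−S)⁺=0.0000, hold=1.2588 ⇒ V=1.2588 continue | (k=6,j=4): S=147.7905, (K−S)⁺=0.0000, hold=0.0000 ⇒ V=0.0000 continue | (k=6,j=5): S=188.6674, (K−S)⁺=0.0000, hold=0.0000 ⇒ V=0.0000 continue | (k=6,j=6): S=240.8503, (K−S)⁺=0.0000, hold=0.0000 ⇒ V=0.0000 continue  boundary S*=71.0387
step 5: (k=5,j=0): S=62.8738, (K−S)⁺=28.9362, hold=27.8865 ⇒ V=28.9362 exercise | (k=5,j=1): S=80.2639, (K−S)⁺=11.5461, hold=13.7197 ⇒ V=13.7197 continue | (k=5,j=2): S=102.4639, (K−S)⁺=0.0000, hold=4.1937 ⇒ V=4.1937 continue | (k=5,j=3): S=130.8041, (K−S)⁺=0.0000, hold=0.6013 ⇒ V=0.6013 continue | (k=5,j=4): S=166.9828, (K−S)⁺=0.0000, hold=0.0000 ⇒ V=0.0000 continue | (k=5,j=5): S=213.1680, (K−S)⁺=0.0000, hold=0.0000 ⇒ V=0.0000 continue  boundary S*=62.8738
step 4: (k=4,j=0): S=71.0387, (K−S)⁺=20.7713, hold=20.8320 ⇒ V=20.8320 continue | (k=4,j=1): S=90.6871, (K−S)⁺=1.1229, hold=8.6965 ⇒ V=8.6965 continue | (k=4,j=2): S=115.7700, (K−S)⁺=0.0000, hold=2.3106 ⇒ V=2.3106 continue | (k=4,j=3): S=147.7905, (K−S)⁺=0.0000, hold=0.2873 ⇒ V=0.2873 continue | (k=4,j=4): S=188.6674, (K−S)⁺=0.0000, hold=0.0000 ⇒ V=0.0000 continue  boundary S*=-
step 3: (k=3,j=0): S=80.2639, (K−S)⁺=11.5461, hold=14.3944 ⇒ V=14.3944 continue | (k=3,j=1): S=102.4639, (K−S)⁺=0.0000, hold=5.3348 ⇒ V=5.3348 continue | (k=3,j=2): S=130.8041, (K−S)⁺=0.0000, hold=1.2506 ⇒ V=1.2506 continue | (k=3,j=3): S=166.9828, (K−S)⁺=0.0000, hold=0.1372 ⇒ V=0.1372 continue  boundary S*=-
step 2: (k=2,j=0): S=90.6871, (K−S)⁺=1.1229, hold=9.6017 ⇒ V=9.6017 continue | (k=2,j=1): S=115.7700, (K−S)⁺=0.0000, hold=3.1874 ⇒ V=3.1874 continue | (k=2,j=2): S=147.7905, (K−S)⁺=0.0000, hold=0.6675 ⇒ V=0.6675 continue  boundary S*=-
step 1: (k=1,j=0): S=102.4639, (K−S)⁺=0.0000, hold=6.2152 ⇒ V=6.2152 continue | (k=1,j=1): S=130.8041, (K−S)⁺=0.0000, hold=1.8637 ⇒ V=1.8637 continue  boundary S*=-
step 0: (k=0,j=0): S=115.7700, (K−S)⁺=0.0000, hold=3.9212 ⇒ V=3.9212 continue  boundary S*=-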